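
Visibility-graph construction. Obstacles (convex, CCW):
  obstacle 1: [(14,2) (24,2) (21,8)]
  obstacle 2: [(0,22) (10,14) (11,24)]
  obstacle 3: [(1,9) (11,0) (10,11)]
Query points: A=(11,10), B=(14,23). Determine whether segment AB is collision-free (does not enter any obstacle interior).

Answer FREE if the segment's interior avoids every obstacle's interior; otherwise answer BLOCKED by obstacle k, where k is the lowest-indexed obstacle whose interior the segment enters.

FREE

Obstacle 1 [(14,2) (24,2) (21,8)]:
  edge (14,2)–(24,2): clear
  edge (24,2)–(21,8): clear
  edge (21,8)–(14,2): clear
  midpoint (25/2,33/2) outside
  → clear
Obstacle 2 [(0,22) (10,14) (11,24)]:
  edge (0,22)–(10,14): clear
  edge (10,14)–(11,24): clear
  edge (11,24)–(0,22): clear
  midpoint (25/2,33/2) outside
  → clear
Obstacle 3 [(1,9) (11,0) (10,11)]:
  edge (1,9)–(11,0): clear
  edge (11,0)–(10,11): clear
  edge (10,11)–(1,9): clear
  midpoint (25/2,33/2) outside
  → clear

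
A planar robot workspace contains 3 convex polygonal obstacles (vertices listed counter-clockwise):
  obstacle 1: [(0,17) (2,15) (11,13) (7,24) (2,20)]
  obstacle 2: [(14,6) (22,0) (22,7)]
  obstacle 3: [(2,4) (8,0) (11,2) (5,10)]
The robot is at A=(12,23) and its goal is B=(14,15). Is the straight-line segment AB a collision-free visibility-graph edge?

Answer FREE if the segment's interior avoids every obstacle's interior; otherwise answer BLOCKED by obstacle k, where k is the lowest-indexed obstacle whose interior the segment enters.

Obstacle 1 [(0,17) (2,15) (11,13) (7,24) (2,20)]:
  edge (0,17)–(2,15): clear
  edge (2,15)–(11,13): clear
  edge (11,13)–(7,24): clear
  edge (7,24)–(2,20): clear
  edge (2,20)–(0,17): clear
  midpoint (13,19) outside
  → clear
Obstacle 2 [(14,6) (22,0) (22,7)]:
  edge (14,6)–(22,0): clear
  edge (22,0)–(22,7): clear
  edge (22,7)–(14,6): clear
  midpoint (13,19) outside
  → clear
Obstacle 3 [(2,4) (8,0) (11,2) (5,10)]:
  edge (2,4)–(8,0): clear
  edge (8,0)–(11,2): clear
  edge (11,2)–(5,10): clear
  edge (5,10)–(2,4): clear
  midpoint (13,19) outside
  → clear

FREE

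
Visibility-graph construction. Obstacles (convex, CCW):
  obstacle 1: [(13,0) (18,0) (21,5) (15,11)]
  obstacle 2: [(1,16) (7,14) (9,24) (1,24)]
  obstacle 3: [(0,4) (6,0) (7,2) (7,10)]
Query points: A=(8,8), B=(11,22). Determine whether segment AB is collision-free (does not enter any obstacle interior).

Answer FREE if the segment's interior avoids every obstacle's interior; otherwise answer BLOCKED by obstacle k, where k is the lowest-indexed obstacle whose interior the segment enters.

FREE

Obstacle 1 [(13,0) (18,0) (21,5) (15,11)]:
  edge (13,0)–(18,0): clear
  edge (18,0)–(21,5): clear
  edge (21,5)–(15,11): clear
  edge (15,11)–(13,0): clear
  midpoint (19/2,15) outside
  → clear
Obstacle 2 [(1,16) (7,14) (9,24) (1,24)]:
  edge (1,16)–(7,14): clear
  edge (7,14)–(9,24): clear
  edge (9,24)–(1,24): clear
  edge (1,24)–(1,16): clear
  midpoint (19/2,15) outside
  → clear
Obstacle 3 [(0,4) (6,0) (7,2) (7,10)]:
  edge (0,4)–(6,0): clear
  edge (6,0)–(7,2): clear
  edge (7,2)–(7,10): clear
  edge (7,10)–(0,4): clear
  midpoint (19/2,15) outside
  → clear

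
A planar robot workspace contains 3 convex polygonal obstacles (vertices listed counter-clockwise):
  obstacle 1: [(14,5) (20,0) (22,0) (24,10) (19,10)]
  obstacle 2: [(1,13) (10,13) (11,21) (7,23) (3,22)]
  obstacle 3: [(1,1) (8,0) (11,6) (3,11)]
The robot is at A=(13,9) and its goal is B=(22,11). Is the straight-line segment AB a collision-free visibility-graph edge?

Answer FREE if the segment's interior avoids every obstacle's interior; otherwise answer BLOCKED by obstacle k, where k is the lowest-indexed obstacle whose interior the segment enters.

Obstacle 1 [(14,5) (20,0) (22,0) (24,10) (19,10)]:
  edge (14,5)–(20,0): clear
  edge (20,0)–(22,0): clear
  edge (22,0)–(24,10): clear
  edge (24,10)–(19,10): clear
  edge (19,10)–(14,5): clear
  midpoint (35/2,10) outside
  → clear
Obstacle 2 [(1,13) (10,13) (11,21) (7,23) (3,22)]:
  edge (1,13)–(10,13): clear
  edge (10,13)–(11,21): clear
  edge (11,21)–(7,23): clear
  edge (7,23)–(3,22): clear
  edge (3,22)–(1,13): clear
  midpoint (35/2,10) outside
  → clear
Obstacle 3 [(1,1) (8,0) (11,6) (3,11)]:
  edge (1,1)–(8,0): clear
  edge (8,0)–(11,6): clear
  edge (11,6)–(3,11): clear
  edge (3,11)–(1,1): clear
  midpoint (35/2,10) outside
  → clear

FREE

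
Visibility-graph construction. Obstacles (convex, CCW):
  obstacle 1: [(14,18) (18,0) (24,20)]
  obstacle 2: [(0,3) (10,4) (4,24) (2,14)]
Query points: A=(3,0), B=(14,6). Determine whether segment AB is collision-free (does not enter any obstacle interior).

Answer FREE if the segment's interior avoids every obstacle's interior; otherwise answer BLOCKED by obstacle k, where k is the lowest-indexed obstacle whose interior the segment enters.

FREE

Obstacle 1 [(14,18) (18,0) (24,20)]:
  edge (14,18)–(18,0): clear
  edge (18,0)–(24,20): clear
  edge (24,20)–(14,18): clear
  midpoint (17/2,3) outside
  → clear
Obstacle 2 [(0,3) (10,4) (4,24) (2,14)]:
  edge (0,3)–(10,4): clear
  edge (10,4)–(4,24): clear
  edge (4,24)–(2,14): clear
  edge (2,14)–(0,3): clear
  midpoint (17/2,3) outside
  → clear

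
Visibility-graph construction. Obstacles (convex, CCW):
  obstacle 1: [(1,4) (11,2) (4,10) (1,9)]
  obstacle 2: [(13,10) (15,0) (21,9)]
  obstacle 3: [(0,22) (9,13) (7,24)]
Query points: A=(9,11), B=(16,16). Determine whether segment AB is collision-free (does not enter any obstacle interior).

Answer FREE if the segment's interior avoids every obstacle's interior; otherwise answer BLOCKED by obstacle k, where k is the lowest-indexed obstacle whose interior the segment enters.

Obstacle 1 [(1,4) (11,2) (4,10) (1,9)]:
  edge (1,4)–(11,2): clear
  edge (11,2)–(4,10): clear
  edge (4,10)–(1,9): clear
  edge (1,9)–(1,4): clear
  midpoint (25/2,27/2) outside
  → clear
Obstacle 2 [(13,10) (15,0) (21,9)]:
  edge (13,10)–(15,0): clear
  edge (15,0)–(21,9): clear
  edge (21,9)–(13,10): clear
  midpoint (25/2,27/2) outside
  → clear
Obstacle 3 [(0,22) (9,13) (7,24)]:
  edge (0,22)–(9,13): clear
  edge (9,13)–(7,24): clear
  edge (7,24)–(0,22): clear
  midpoint (25/2,27/2) outside
  → clear

FREE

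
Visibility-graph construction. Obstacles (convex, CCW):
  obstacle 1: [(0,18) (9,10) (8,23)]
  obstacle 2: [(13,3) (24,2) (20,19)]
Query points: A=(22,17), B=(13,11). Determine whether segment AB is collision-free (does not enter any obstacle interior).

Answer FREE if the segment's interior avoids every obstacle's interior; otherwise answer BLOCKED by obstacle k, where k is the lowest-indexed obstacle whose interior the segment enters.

Obstacle 1 [(0,18) (9,10) (8,23)]:
  edge (0,18)–(9,10): clear
  edge (9,10)–(8,23): clear
  edge (8,23)–(0,18): clear
  midpoint (35/2,14) outside
  → clear
Obstacle 2 [(13,3) (24,2) (20,19)]:
  edge (13,3)–(24,2): clear
  edge (24,2)–(20,19): crosses AB
  edge (20,19)–(13,3): crosses AB
  → BLOCKED

BLOCKED by obstacle 2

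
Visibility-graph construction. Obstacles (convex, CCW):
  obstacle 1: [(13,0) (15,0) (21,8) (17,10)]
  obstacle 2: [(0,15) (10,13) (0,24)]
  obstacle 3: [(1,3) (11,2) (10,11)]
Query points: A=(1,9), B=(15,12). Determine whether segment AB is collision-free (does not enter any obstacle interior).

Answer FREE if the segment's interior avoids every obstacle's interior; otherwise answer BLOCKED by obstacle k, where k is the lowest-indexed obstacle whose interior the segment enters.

Obstacle 1 [(13,0) (15,0) (21,8) (17,10)]:
  edge (13,0)–(15,0): clear
  edge (15,0)–(21,8): clear
  edge (21,8)–(17,10): clear
  edge (17,10)–(13,0): clear
  midpoint (8,21/2) outside
  → clear
Obstacle 2 [(0,15) (10,13) (0,24)]:
  edge (0,15)–(10,13): clear
  edge (10,13)–(0,24): clear
  edge (0,24)–(0,15): clear
  midpoint (8,21/2) outside
  → clear
Obstacle 3 [(1,3) (11,2) (10,11)]:
  edge (1,3)–(11,2): clear
  edge (11,2)–(10,11): crosses AB
  edge (10,11)–(1,3): crosses AB
  → BLOCKED

BLOCKED by obstacle 3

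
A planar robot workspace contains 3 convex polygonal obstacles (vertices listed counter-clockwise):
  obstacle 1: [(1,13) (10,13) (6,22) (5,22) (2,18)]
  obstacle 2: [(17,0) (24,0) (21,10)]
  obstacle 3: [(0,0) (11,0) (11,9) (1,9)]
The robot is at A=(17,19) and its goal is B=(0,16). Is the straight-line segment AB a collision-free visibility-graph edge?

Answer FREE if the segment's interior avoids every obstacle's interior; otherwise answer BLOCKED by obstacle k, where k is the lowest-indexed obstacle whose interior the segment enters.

Obstacle 1 [(1,13) (10,13) (6,22) (5,22) (2,18)]:
  edge (1,13)–(10,13): clear
  edge (10,13)–(6,22): crosses AB
  edge (6,22)–(5,22): clear
  edge (5,22)–(2,18): clear
  edge (2,18)–(1,13): crosses AB
  → BLOCKED
Obstacle 2 [(17,0) (24,0) (21,10)]:
  edge (17,0)–(24,0): clear
  edge (24,0)–(21,10): clear
  edge (21,10)–(17,0): clear
  midpoint (17/2,35/2) outside
  → clear
Obstacle 3 [(0,0) (11,0) (11,9) (1,9)]:
  edge (0,0)–(11,0): clear
  edge (11,0)–(11,9): clear
  edge (11,9)–(1,9): clear
  edge (1,9)–(0,0): clear
  midpoint (17/2,35/2) outside
  → clear

BLOCKED by obstacle 1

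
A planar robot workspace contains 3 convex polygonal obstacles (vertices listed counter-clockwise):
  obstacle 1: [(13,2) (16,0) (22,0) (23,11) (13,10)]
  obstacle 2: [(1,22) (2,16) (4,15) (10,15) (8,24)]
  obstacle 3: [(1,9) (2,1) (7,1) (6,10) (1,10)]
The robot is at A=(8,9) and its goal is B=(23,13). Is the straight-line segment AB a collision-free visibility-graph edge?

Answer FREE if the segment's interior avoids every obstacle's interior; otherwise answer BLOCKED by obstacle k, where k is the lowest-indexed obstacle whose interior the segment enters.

Obstacle 1 [(13,2) (16,0) (22,0) (23,11) (13,10)]:
  edge (13,2)–(16,0): clear
  edge (16,0)–(22,0): clear
  edge (22,0)–(23,11): clear
  edge (23,11)–(13,10): clear
  edge (13,10)–(13,2): clear
  midpoint (31/2,11) outside
  → clear
Obstacle 2 [(1,22) (2,16) (4,15) (10,15) (8,24)]:
  edge (1,22)–(2,16): clear
  edge (2,16)–(4,15): clear
  edge (4,15)–(10,15): clear
  edge (10,15)–(8,24): clear
  edge (8,24)–(1,22): clear
  midpoint (31/2,11) outside
  → clear
Obstacle 3 [(1,9) (2,1) (7,1) (6,10) (1,10)]:
  edge (1,9)–(2,1): clear
  edge (2,1)–(7,1): clear
  edge (7,1)–(6,10): clear
  edge (6,10)–(1,10): clear
  edge (1,10)–(1,9): clear
  midpoint (31/2,11) outside
  → clear

FREE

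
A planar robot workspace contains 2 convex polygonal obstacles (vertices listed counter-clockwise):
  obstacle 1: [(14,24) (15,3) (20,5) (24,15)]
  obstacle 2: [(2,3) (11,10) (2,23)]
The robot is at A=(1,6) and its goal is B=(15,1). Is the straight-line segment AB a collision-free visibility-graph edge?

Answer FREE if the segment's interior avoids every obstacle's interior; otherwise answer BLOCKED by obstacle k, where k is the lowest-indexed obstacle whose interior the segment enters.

BLOCKED by obstacle 2

Obstacle 1 [(14,24) (15,3) (20,5) (24,15)]:
  edge (14,24)–(15,3): clear
  edge (15,3)–(20,5): clear
  edge (20,5)–(24,15): clear
  edge (24,15)–(14,24): clear
  midpoint (8,7/2) outside
  → clear
Obstacle 2 [(2,3) (11,10) (2,23)]:
  edge (2,3)–(11,10): crosses AB
  edge (11,10)–(2,23): clear
  edge (2,23)–(2,3): crosses AB
  → BLOCKED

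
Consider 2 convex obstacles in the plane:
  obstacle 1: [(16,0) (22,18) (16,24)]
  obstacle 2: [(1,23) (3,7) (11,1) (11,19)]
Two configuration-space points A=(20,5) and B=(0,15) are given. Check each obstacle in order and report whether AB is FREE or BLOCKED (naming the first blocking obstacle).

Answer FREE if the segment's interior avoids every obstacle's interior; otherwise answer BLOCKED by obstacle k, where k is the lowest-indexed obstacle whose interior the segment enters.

BLOCKED by obstacle 1

Obstacle 1 [(16,0) (22,18) (16,24)]:
  edge (16,0)–(22,18): crosses AB
  edge (22,18)–(16,24): clear
  edge (16,24)–(16,0): crosses AB
  → BLOCKED
Obstacle 2 [(1,23) (3,7) (11,1) (11,19)]:
  edge (1,23)–(3,7): crosses AB
  edge (3,7)–(11,1): clear
  edge (11,1)–(11,19): crosses AB
  edge (11,19)–(1,23): clear
  → BLOCKED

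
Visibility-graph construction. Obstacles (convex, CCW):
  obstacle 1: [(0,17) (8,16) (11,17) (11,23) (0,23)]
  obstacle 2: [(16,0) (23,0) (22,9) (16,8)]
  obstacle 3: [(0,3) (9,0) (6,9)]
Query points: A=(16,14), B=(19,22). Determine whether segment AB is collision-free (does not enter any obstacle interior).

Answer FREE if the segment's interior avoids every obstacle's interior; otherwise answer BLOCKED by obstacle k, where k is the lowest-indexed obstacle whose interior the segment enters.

Obstacle 1 [(0,17) (8,16) (11,17) (11,23) (0,23)]:
  edge (0,17)–(8,16): clear
  edge (8,16)–(11,17): clear
  edge (11,17)–(11,23): clear
  edge (11,23)–(0,23): clear
  edge (0,23)–(0,17): clear
  midpoint (35/2,18) outside
  → clear
Obstacle 2 [(16,0) (23,0) (22,9) (16,8)]:
  edge (16,0)–(23,0): clear
  edge (23,0)–(22,9): clear
  edge (22,9)–(16,8): clear
  edge (16,8)–(16,0): clear
  midpoint (35/2,18) outside
  → clear
Obstacle 3 [(0,3) (9,0) (6,9)]:
  edge (0,3)–(9,0): clear
  edge (9,0)–(6,9): clear
  edge (6,9)–(0,3): clear
  midpoint (35/2,18) outside
  → clear

FREE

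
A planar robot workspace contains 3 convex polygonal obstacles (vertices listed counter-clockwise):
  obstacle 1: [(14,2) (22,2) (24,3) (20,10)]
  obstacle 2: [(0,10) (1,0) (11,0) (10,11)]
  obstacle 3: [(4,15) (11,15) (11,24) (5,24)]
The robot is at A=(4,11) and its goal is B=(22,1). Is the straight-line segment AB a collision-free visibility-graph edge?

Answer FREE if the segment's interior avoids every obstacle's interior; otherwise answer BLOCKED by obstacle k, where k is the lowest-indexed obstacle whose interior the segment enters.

Obstacle 1 [(14,2) (22,2) (24,3) (20,10)]:
  edge (14,2)–(22,2): crosses AB
  edge (22,2)–(24,3): clear
  edge (24,3)–(20,10): clear
  edge (20,10)–(14,2): crosses AB
  → BLOCKED
Obstacle 2 [(0,10) (1,0) (11,0) (10,11)]:
  edge (0,10)–(1,0): clear
  edge (1,0)–(11,0): clear
  edge (11,0)–(10,11): crosses AB
  edge (10,11)–(0,10): crosses AB
  → BLOCKED
Obstacle 3 [(4,15) (11,15) (11,24) (5,24)]:
  edge (4,15)–(11,15): clear
  edge (11,15)–(11,24): clear
  edge (11,24)–(5,24): clear
  edge (5,24)–(4,15): clear
  midpoint (13,6) outside
  → clear

BLOCKED by obstacle 1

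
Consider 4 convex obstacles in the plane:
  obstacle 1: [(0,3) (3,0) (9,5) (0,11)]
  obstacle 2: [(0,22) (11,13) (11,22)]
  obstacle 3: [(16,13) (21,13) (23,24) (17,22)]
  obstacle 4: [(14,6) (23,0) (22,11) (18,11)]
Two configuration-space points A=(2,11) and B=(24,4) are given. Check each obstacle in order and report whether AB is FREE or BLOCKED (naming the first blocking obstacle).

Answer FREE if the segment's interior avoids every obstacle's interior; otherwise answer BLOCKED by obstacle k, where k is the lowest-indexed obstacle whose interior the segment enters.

BLOCKED by obstacle 4

Obstacle 1 [(0,3) (3,0) (9,5) (0,11)]:
  edge (0,3)–(3,0): clear
  edge (3,0)–(9,5): clear
  edge (9,5)–(0,11): clear
  edge (0,11)–(0,3): clear
  midpoint (13,15/2) outside
  → clear
Obstacle 2 [(0,22) (11,13) (11,22)]:
  edge (0,22)–(11,13): clear
  edge (11,13)–(11,22): clear
  edge (11,22)–(0,22): clear
  midpoint (13,15/2) outside
  → clear
Obstacle 3 [(16,13) (21,13) (23,24) (17,22)]:
  edge (16,13)–(21,13): clear
  edge (21,13)–(23,24): clear
  edge (23,24)–(17,22): clear
  edge (17,22)–(16,13): clear
  midpoint (13,15/2) outside
  → clear
Obstacle 4 [(14,6) (23,0) (22,11) (18,11)]:
  edge (14,6)–(23,0): clear
  edge (23,0)–(22,11): crosses AB
  edge (22,11)–(18,11): clear
  edge (18,11)–(14,6): crosses AB
  → BLOCKED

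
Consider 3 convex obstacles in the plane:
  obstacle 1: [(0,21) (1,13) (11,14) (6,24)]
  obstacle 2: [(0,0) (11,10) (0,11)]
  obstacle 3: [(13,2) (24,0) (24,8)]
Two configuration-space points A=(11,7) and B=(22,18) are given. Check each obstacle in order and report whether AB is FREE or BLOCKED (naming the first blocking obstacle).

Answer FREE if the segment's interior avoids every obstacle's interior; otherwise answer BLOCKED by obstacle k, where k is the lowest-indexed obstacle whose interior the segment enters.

FREE

Obstacle 1 [(0,21) (1,13) (11,14) (6,24)]:
  edge (0,21)–(1,13): clear
  edge (1,13)–(11,14): clear
  edge (11,14)–(6,24): clear
  edge (6,24)–(0,21): clear
  midpoint (33/2,25/2) outside
  → clear
Obstacle 2 [(0,0) (11,10) (0,11)]:
  edge (0,0)–(11,10): clear
  edge (11,10)–(0,11): clear
  edge (0,11)–(0,0): clear
  midpoint (33/2,25/2) outside
  → clear
Obstacle 3 [(13,2) (24,0) (24,8)]:
  edge (13,2)–(24,0): clear
  edge (24,0)–(24,8): clear
  edge (24,8)–(13,2): clear
  midpoint (33/2,25/2) outside
  → clear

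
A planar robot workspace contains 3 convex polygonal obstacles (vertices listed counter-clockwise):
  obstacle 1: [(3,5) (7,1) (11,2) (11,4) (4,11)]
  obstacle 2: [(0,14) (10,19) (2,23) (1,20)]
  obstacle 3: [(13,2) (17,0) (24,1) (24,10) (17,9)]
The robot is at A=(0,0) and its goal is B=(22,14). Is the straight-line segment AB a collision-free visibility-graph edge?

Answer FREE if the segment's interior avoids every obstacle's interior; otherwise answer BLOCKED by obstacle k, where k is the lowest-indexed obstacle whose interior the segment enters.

BLOCKED by obstacle 1

Obstacle 1 [(3,5) (7,1) (11,2) (11,4) (4,11)]:
  edge (3,5)–(7,1): crosses AB
  edge (7,1)–(11,2): clear
  edge (11,2)–(11,4): clear
  edge (11,4)–(4,11): crosses AB
  edge (4,11)–(3,5): clear
  → BLOCKED
Obstacle 2 [(0,14) (10,19) (2,23) (1,20)]:
  edge (0,14)–(10,19): clear
  edge (10,19)–(2,23): clear
  edge (2,23)–(1,20): clear
  edge (1,20)–(0,14): clear
  midpoint (11,7) outside
  → clear
Obstacle 3 [(13,2) (17,0) (24,1) (24,10) (17,9)]:
  edge (13,2)–(17,0): clear
  edge (17,0)–(24,1): clear
  edge (24,1)–(24,10): clear
  edge (24,10)–(17,9): clear
  edge (17,9)–(13,2): clear
  midpoint (11,7) outside
  → clear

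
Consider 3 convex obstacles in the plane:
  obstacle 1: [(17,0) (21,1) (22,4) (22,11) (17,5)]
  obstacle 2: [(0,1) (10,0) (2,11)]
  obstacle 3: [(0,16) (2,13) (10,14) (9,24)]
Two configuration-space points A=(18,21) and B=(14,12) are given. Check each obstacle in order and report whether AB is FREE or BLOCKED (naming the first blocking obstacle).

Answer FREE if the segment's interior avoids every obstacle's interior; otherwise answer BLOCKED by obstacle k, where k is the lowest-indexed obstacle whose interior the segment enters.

FREE

Obstacle 1 [(17,0) (21,1) (22,4) (22,11) (17,5)]:
  edge (17,0)–(21,1): clear
  edge (21,1)–(22,4): clear
  edge (22,4)–(22,11): clear
  edge (22,11)–(17,5): clear
  edge (17,5)–(17,0): clear
  midpoint (16,33/2) outside
  → clear
Obstacle 2 [(0,1) (10,0) (2,11)]:
  edge (0,1)–(10,0): clear
  edge (10,0)–(2,11): clear
  edge (2,11)–(0,1): clear
  midpoint (16,33/2) outside
  → clear
Obstacle 3 [(0,16) (2,13) (10,14) (9,24)]:
  edge (0,16)–(2,13): clear
  edge (2,13)–(10,14): clear
  edge (10,14)–(9,24): clear
  edge (9,24)–(0,16): clear
  midpoint (16,33/2) outside
  → clear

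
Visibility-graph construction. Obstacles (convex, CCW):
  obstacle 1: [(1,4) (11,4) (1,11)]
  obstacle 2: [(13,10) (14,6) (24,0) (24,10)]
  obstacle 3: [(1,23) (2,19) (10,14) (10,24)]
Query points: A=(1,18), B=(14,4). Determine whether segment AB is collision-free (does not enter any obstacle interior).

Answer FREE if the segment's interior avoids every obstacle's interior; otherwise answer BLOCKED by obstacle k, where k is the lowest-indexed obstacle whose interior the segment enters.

FREE

Obstacle 1 [(1,4) (11,4) (1,11)]:
  edge (1,4)–(11,4): clear
  edge (11,4)–(1,11): clear
  edge (1,11)–(1,4): clear
  midpoint (15/2,11) outside
  → clear
Obstacle 2 [(13,10) (14,6) (24,0) (24,10)]:
  edge (13,10)–(14,6): clear
  edge (14,6)–(24,0): clear
  edge (24,0)–(24,10): clear
  edge (24,10)–(13,10): clear
  midpoint (15/2,11) outside
  → clear
Obstacle 3 [(1,23) (2,19) (10,14) (10,24)]:
  edge (1,23)–(2,19): clear
  edge (2,19)–(10,14): clear
  edge (10,14)–(10,24): clear
  edge (10,24)–(1,23): clear
  midpoint (15/2,11) outside
  → clear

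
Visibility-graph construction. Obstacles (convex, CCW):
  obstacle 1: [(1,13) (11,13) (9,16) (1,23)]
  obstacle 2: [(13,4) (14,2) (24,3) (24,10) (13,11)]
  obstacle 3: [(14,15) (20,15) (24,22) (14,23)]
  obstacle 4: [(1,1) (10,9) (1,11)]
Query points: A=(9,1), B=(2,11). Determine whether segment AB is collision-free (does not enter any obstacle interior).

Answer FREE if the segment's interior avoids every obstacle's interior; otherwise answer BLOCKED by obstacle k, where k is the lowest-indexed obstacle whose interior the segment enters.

Obstacle 1 [(1,13) (11,13) (9,16) (1,23)]:
  edge (1,13)–(11,13): clear
  edge (11,13)–(9,16): clear
  edge (9,16)–(1,23): clear
  edge (1,23)–(1,13): clear
  midpoint (11/2,6) outside
  → clear
Obstacle 2 [(13,4) (14,2) (24,3) (24,10) (13,11)]:
  edge (13,4)–(14,2): clear
  edge (14,2)–(24,3): clear
  edge (24,3)–(24,10): clear
  edge (24,10)–(13,11): clear
  edge (13,11)–(13,4): clear
  midpoint (11/2,6) outside
  → clear
Obstacle 3 [(14,15) (20,15) (24,22) (14,23)]:
  edge (14,15)–(20,15): clear
  edge (20,15)–(24,22): clear
  edge (24,22)–(14,23): clear
  edge (14,23)–(14,15): clear
  midpoint (11/2,6) outside
  → clear
Obstacle 4 [(1,1) (10,9) (1,11)]:
  edge (1,1)–(10,9): crosses AB
  edge (10,9)–(1,11): crosses AB
  edge (1,11)–(1,1): clear
  → BLOCKED

BLOCKED by obstacle 4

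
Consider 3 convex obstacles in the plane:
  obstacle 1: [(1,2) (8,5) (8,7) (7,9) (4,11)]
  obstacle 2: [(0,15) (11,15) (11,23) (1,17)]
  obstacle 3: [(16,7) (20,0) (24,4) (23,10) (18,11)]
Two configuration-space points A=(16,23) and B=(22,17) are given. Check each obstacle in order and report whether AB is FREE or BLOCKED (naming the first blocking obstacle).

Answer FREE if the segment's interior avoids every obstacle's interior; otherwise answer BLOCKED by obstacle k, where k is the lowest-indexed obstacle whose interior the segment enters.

Obstacle 1 [(1,2) (8,5) (8,7) (7,9) (4,11)]:
  edge (1,2)–(8,5): clear
  edge (8,5)–(8,7): clear
  edge (8,7)–(7,9): clear
  edge (7,9)–(4,11): clear
  edge (4,11)–(1,2): clear
  midpoint (19,20) outside
  → clear
Obstacle 2 [(0,15) (11,15) (11,23) (1,17)]:
  edge (0,15)–(11,15): clear
  edge (11,15)–(11,23): clear
  edge (11,23)–(1,17): clear
  edge (1,17)–(0,15): clear
  midpoint (19,20) outside
  → clear
Obstacle 3 [(16,7) (20,0) (24,4) (23,10) (18,11)]:
  edge (16,7)–(20,0): clear
  edge (20,0)–(24,4): clear
  edge (24,4)–(23,10): clear
  edge (23,10)–(18,11): clear
  edge (18,11)–(16,7): clear
  midpoint (19,20) outside
  → clear

FREE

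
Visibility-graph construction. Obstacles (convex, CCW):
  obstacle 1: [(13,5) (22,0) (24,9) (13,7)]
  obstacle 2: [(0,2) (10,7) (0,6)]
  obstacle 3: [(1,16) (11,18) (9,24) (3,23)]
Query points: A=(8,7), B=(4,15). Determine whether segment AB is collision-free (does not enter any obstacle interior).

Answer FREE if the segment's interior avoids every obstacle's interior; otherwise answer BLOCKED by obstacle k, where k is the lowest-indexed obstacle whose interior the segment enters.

FREE

Obstacle 1 [(13,5) (22,0) (24,9) (13,7)]:
  edge (13,5)–(22,0): clear
  edge (22,0)–(24,9): clear
  edge (24,9)–(13,7): clear
  edge (13,7)–(13,5): clear
  midpoint (6,11) outside
  → clear
Obstacle 2 [(0,2) (10,7) (0,6)]:
  edge (0,2)–(10,7): clear
  edge (10,7)–(0,6): clear
  edge (0,6)–(0,2): clear
  midpoint (6,11) outside
  → clear
Obstacle 3 [(1,16) (11,18) (9,24) (3,23)]:
  edge (1,16)–(11,18): clear
  edge (11,18)–(9,24): clear
  edge (9,24)–(3,23): clear
  edge (3,23)–(1,16): clear
  midpoint (6,11) outside
  → clear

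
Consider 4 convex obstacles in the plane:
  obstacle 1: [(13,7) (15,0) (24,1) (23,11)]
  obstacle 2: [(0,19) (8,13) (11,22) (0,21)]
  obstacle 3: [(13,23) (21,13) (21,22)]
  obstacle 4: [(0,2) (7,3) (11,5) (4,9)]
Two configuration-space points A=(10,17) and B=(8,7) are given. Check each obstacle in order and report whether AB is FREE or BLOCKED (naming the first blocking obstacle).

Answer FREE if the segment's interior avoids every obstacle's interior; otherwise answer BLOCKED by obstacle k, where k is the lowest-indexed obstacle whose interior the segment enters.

FREE

Obstacle 1 [(13,7) (15,0) (24,1) (23,11)]:
  edge (13,7)–(15,0): clear
  edge (15,0)–(24,1): clear
  edge (24,1)–(23,11): clear
  edge (23,11)–(13,7): clear
  midpoint (9,12) outside
  → clear
Obstacle 2 [(0,19) (8,13) (11,22) (0,21)]:
  edge (0,19)–(8,13): clear
  edge (8,13)–(11,22): clear
  edge (11,22)–(0,21): clear
  edge (0,21)–(0,19): clear
  midpoint (9,12) outside
  → clear
Obstacle 3 [(13,23) (21,13) (21,22)]:
  edge (13,23)–(21,13): clear
  edge (21,13)–(21,22): clear
  edge (21,22)–(13,23): clear
  midpoint (9,12) outside
  → clear
Obstacle 4 [(0,2) (7,3) (11,5) (4,9)]:
  edge (0,2)–(7,3): clear
  edge (7,3)–(11,5): clear
  edge (11,5)–(4,9): clear
  edge (4,9)–(0,2): clear
  midpoint (9,12) outside
  → clear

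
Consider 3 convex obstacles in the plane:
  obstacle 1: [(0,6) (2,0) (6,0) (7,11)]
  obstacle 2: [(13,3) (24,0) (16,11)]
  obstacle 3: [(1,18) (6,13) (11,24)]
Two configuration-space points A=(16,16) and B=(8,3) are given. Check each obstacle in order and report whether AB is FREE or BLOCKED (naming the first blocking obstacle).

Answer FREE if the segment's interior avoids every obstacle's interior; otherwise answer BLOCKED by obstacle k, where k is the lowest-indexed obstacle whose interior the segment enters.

Obstacle 1 [(0,6) (2,0) (6,0) (7,11)]:
  edge (0,6)–(2,0): clear
  edge (2,0)–(6,0): clear
  edge (6,0)–(7,11): clear
  edge (7,11)–(0,6): clear
  midpoint (12,19/2) outside
  → clear
Obstacle 2 [(13,3) (24,0) (16,11)]:
  edge (13,3)–(24,0): clear
  edge (24,0)–(16,11): clear
  edge (16,11)–(13,3): clear
  midpoint (12,19/2) outside
  → clear
Obstacle 3 [(1,18) (6,13) (11,24)]:
  edge (1,18)–(6,13): clear
  edge (6,13)–(11,24): clear
  edge (11,24)–(1,18): clear
  midpoint (12,19/2) outside
  → clear

FREE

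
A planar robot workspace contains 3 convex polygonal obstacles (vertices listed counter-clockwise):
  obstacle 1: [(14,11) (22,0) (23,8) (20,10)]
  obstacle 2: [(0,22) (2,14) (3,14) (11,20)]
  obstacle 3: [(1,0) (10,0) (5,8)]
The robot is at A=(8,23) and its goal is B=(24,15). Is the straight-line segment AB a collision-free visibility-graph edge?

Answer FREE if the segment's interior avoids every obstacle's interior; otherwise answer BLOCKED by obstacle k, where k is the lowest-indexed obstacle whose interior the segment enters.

FREE

Obstacle 1 [(14,11) (22,0) (23,8) (20,10)]:
  edge (14,11)–(22,0): clear
  edge (22,0)–(23,8): clear
  edge (23,8)–(20,10): clear
  edge (20,10)–(14,11): clear
  midpoint (16,19) outside
  → clear
Obstacle 2 [(0,22) (2,14) (3,14) (11,20)]:
  edge (0,22)–(2,14): clear
  edge (2,14)–(3,14): clear
  edge (3,14)–(11,20): clear
  edge (11,20)–(0,22): clear
  midpoint (16,19) outside
  → clear
Obstacle 3 [(1,0) (10,0) (5,8)]:
  edge (1,0)–(10,0): clear
  edge (10,0)–(5,8): clear
  edge (5,8)–(1,0): clear
  midpoint (16,19) outside
  → clear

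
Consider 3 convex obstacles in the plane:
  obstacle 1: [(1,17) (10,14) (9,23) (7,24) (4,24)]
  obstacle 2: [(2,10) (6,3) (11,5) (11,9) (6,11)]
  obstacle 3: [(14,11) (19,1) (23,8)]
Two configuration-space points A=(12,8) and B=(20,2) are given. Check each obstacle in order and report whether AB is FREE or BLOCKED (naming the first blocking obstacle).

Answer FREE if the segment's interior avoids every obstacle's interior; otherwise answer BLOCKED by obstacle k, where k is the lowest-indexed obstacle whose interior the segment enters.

Obstacle 1 [(1,17) (10,14) (9,23) (7,24) (4,24)]:
  edge (1,17)–(10,14): clear
  edge (10,14)–(9,23): clear
  edge (9,23)–(7,24): clear
  edge (7,24)–(4,24): clear
  edge (4,24)–(1,17): clear
  midpoint (16,5) outside
  → clear
Obstacle 2 [(2,10) (6,3) (11,5) (11,9) (6,11)]:
  edge (2,10)–(6,3): clear
  edge (6,3)–(11,5): clear
  edge (11,5)–(11,9): clear
  edge (11,9)–(6,11): clear
  edge (6,11)–(2,10): clear
  midpoint (16,5) outside
  → clear
Obstacle 3 [(14,11) (19,1) (23,8)]:
  edge (14,11)–(19,1): crosses AB
  edge (19,1)–(23,8): crosses AB
  edge (23,8)–(14,11): clear
  → BLOCKED

BLOCKED by obstacle 3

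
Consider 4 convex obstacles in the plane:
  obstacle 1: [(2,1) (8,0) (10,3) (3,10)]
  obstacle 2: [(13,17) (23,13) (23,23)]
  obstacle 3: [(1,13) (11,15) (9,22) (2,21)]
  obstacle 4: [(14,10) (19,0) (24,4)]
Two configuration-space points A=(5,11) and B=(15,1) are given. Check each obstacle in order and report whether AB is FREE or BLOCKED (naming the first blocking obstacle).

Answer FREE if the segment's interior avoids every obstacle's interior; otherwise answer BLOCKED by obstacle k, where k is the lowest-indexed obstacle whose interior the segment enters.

Obstacle 1 [(2,1) (8,0) (10,3) (3,10)]:
  edge (2,1)–(8,0): clear
  edge (8,0)–(10,3): clear
  edge (10,3)–(3,10): clear
  edge (3,10)–(2,1): clear
  midpoint (10,6) outside
  → clear
Obstacle 2 [(13,17) (23,13) (23,23)]:
  edge (13,17)–(23,13): clear
  edge (23,13)–(23,23): clear
  edge (23,23)–(13,17): clear
  midpoint (10,6) outside
  → clear
Obstacle 3 [(1,13) (11,15) (9,22) (2,21)]:
  edge (1,13)–(11,15): clear
  edge (11,15)–(9,22): clear
  edge (9,22)–(2,21): clear
  edge (2,21)–(1,13): clear
  midpoint (10,6) outside
  → clear
Obstacle 4 [(14,10) (19,0) (24,4)]:
  edge (14,10)–(19,0): clear
  edge (19,0)–(24,4): clear
  edge (24,4)–(14,10): clear
  midpoint (10,6) outside
  → clear

FREE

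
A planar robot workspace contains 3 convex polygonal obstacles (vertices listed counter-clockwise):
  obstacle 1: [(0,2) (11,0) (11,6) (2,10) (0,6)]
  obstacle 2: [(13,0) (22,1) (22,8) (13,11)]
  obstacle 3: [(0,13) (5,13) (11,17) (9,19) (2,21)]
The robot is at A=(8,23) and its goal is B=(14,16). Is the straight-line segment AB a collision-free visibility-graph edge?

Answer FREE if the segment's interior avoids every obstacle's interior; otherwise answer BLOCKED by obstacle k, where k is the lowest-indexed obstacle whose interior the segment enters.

FREE

Obstacle 1 [(0,2) (11,0) (11,6) (2,10) (0,6)]:
  edge (0,2)–(11,0): clear
  edge (11,0)–(11,6): clear
  edge (11,6)–(2,10): clear
  edge (2,10)–(0,6): clear
  edge (0,6)–(0,2): clear
  midpoint (11,39/2) outside
  → clear
Obstacle 2 [(13,0) (22,1) (22,8) (13,11)]:
  edge (13,0)–(22,1): clear
  edge (22,1)–(22,8): clear
  edge (22,8)–(13,11): clear
  edge (13,11)–(13,0): clear
  midpoint (11,39/2) outside
  → clear
Obstacle 3 [(0,13) (5,13) (11,17) (9,19) (2,21)]:
  edge (0,13)–(5,13): clear
  edge (5,13)–(11,17): clear
  edge (11,17)–(9,19): clear
  edge (9,19)–(2,21): clear
  edge (2,21)–(0,13): clear
  midpoint (11,39/2) outside
  → clear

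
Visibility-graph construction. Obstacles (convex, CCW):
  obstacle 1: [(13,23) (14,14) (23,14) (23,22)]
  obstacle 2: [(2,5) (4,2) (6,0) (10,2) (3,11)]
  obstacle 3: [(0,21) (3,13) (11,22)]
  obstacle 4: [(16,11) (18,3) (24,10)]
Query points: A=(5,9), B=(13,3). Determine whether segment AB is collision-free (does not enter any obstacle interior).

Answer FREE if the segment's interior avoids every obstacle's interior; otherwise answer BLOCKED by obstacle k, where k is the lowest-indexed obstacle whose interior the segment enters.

Obstacle 1 [(13,23) (14,14) (23,14) (23,22)]:
  edge (13,23)–(14,14): clear
  edge (14,14)–(23,14): clear
  edge (23,14)–(23,22): clear
  edge (23,22)–(13,23): clear
  midpoint (9,6) outside
  → clear
Obstacle 2 [(2,5) (4,2) (6,0) (10,2) (3,11)]:
  edge (2,5)–(4,2): clear
  edge (4,2)–(6,0): clear
  edge (6,0)–(10,2): clear
  edge (10,2)–(3,11): clear
  edge (3,11)–(2,5): clear
  midpoint (9,6) outside
  → clear
Obstacle 3 [(0,21) (3,13) (11,22)]:
  edge (0,21)–(3,13): clear
  edge (3,13)–(11,22): clear
  edge (11,22)–(0,21): clear
  midpoint (9,6) outside
  → clear
Obstacle 4 [(16,11) (18,3) (24,10)]:
  edge (16,11)–(18,3): clear
  edge (18,3)–(24,10): clear
  edge (24,10)–(16,11): clear
  midpoint (9,6) outside
  → clear

FREE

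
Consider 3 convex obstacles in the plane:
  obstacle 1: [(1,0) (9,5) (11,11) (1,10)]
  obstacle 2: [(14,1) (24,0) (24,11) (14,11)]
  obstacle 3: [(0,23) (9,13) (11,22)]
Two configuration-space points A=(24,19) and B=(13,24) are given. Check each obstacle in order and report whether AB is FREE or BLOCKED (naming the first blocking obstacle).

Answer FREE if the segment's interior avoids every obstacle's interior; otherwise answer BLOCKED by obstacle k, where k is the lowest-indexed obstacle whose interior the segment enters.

Obstacle 1 [(1,0) (9,5) (11,11) (1,10)]:
  edge (1,0)–(9,5): clear
  edge (9,5)–(11,11): clear
  edge (11,11)–(1,10): clear
  edge (1,10)–(1,0): clear
  midpoint (37/2,43/2) outside
  → clear
Obstacle 2 [(14,1) (24,0) (24,11) (14,11)]:
  edge (14,1)–(24,0): clear
  edge (24,0)–(24,11): clear
  edge (24,11)–(14,11): clear
  edge (14,11)–(14,1): clear
  midpoint (37/2,43/2) outside
  → clear
Obstacle 3 [(0,23) (9,13) (11,22)]:
  edge (0,23)–(9,13): clear
  edge (9,13)–(11,22): clear
  edge (11,22)–(0,23): clear
  midpoint (37/2,43/2) outside
  → clear

FREE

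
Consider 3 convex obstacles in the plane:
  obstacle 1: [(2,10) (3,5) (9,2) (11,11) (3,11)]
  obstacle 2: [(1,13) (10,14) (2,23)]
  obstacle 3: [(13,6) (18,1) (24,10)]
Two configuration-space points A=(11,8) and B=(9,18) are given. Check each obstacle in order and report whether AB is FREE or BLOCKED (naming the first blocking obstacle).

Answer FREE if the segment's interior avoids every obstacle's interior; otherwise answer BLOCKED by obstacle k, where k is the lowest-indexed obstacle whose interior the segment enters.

Obstacle 1 [(2,10) (3,5) (9,2) (11,11) (3,11)]:
  edge (2,10)–(3,5): clear
  edge (3,5)–(9,2): clear
  edge (9,2)–(11,11): crosses AB
  edge (11,11)–(3,11): crosses AB
  edge (3,11)–(2,10): clear
  → BLOCKED
Obstacle 2 [(1,13) (10,14) (2,23)]:
  edge (1,13)–(10,14): crosses AB
  edge (10,14)–(2,23): crosses AB
  edge (2,23)–(1,13): clear
  → BLOCKED
Obstacle 3 [(13,6) (18,1) (24,10)]:
  edge (13,6)–(18,1): clear
  edge (18,1)–(24,10): clear
  edge (24,10)–(13,6): clear
  midpoint (10,13) outside
  → clear

BLOCKED by obstacle 1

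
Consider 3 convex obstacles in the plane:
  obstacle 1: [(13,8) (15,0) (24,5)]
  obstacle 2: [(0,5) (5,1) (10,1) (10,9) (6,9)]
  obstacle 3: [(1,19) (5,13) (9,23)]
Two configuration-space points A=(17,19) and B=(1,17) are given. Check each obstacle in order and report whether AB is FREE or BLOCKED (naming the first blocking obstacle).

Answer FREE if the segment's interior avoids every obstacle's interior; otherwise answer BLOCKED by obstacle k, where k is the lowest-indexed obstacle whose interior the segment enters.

BLOCKED by obstacle 3

Obstacle 1 [(13,8) (15,0) (24,5)]:
  edge (13,8)–(15,0): clear
  edge (15,0)–(24,5): clear
  edge (24,5)–(13,8): clear
  midpoint (9,18) outside
  → clear
Obstacle 2 [(0,5) (5,1) (10,1) (10,9) (6,9)]:
  edge (0,5)–(5,1): clear
  edge (5,1)–(10,1): clear
  edge (10,1)–(10,9): clear
  edge (10,9)–(6,9): clear
  edge (6,9)–(0,5): clear
  midpoint (9,18) outside
  → clear
Obstacle 3 [(1,19) (5,13) (9,23)]:
  edge (1,19)–(5,13): crosses AB
  edge (5,13)–(9,23): crosses AB
  edge (9,23)–(1,19): clear
  → BLOCKED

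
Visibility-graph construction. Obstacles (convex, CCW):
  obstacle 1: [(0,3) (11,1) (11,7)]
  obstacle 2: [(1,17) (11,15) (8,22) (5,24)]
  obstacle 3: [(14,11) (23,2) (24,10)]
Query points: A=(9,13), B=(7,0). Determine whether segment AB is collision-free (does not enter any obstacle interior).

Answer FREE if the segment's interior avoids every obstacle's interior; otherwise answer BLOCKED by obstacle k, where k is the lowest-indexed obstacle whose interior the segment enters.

BLOCKED by obstacle 1

Obstacle 1 [(0,3) (11,1) (11,7)]:
  edge (0,3)–(11,1): crosses AB
  edge (11,1)–(11,7): clear
  edge (11,7)–(0,3): crosses AB
  → BLOCKED
Obstacle 2 [(1,17) (11,15) (8,22) (5,24)]:
  edge (1,17)–(11,15): clear
  edge (11,15)–(8,22): clear
  edge (8,22)–(5,24): clear
  edge (5,24)–(1,17): clear
  midpoint (8,13/2) outside
  → clear
Obstacle 3 [(14,11) (23,2) (24,10)]:
  edge (14,11)–(23,2): clear
  edge (23,2)–(24,10): clear
  edge (24,10)–(14,11): clear
  midpoint (8,13/2) outside
  → clear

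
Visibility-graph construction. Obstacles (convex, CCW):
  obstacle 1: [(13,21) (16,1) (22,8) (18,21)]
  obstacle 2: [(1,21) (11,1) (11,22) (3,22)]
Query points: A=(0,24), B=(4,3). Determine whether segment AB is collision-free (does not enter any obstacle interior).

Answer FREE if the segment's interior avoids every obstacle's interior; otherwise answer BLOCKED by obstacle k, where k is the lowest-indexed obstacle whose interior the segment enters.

FREE

Obstacle 1 [(13,21) (16,1) (22,8) (18,21)]:
  edge (13,21)–(16,1): clear
  edge (16,1)–(22,8): clear
  edge (22,8)–(18,21): clear
  edge (18,21)–(13,21): clear
  midpoint (2,27/2) outside
  → clear
Obstacle 2 [(1,21) (11,1) (11,22) (3,22)]:
  edge (1,21)–(11,1): clear
  edge (11,1)–(11,22): clear
  edge (11,22)–(3,22): clear
  edge (3,22)–(1,21): clear
  midpoint (2,27/2) outside
  → clear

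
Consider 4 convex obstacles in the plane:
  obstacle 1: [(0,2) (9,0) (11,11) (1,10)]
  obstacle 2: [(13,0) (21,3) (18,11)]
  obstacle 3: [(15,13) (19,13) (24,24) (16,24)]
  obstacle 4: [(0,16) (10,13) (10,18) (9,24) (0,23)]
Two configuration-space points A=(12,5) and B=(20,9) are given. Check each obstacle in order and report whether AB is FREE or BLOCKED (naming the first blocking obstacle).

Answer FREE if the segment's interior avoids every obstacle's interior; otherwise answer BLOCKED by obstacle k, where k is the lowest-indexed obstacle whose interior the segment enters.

BLOCKED by obstacle 2

Obstacle 1 [(0,2) (9,0) (11,11) (1,10)]:
  edge (0,2)–(9,0): clear
  edge (9,0)–(11,11): clear
  edge (11,11)–(1,10): clear
  edge (1,10)–(0,2): clear
  midpoint (16,7) outside
  → clear
Obstacle 2 [(13,0) (21,3) (18,11)]:
  edge (13,0)–(21,3): clear
  edge (21,3)–(18,11): crosses AB
  edge (18,11)–(13,0): crosses AB
  → BLOCKED
Obstacle 3 [(15,13) (19,13) (24,24) (16,24)]:
  edge (15,13)–(19,13): clear
  edge (19,13)–(24,24): clear
  edge (24,24)–(16,24): clear
  edge (16,24)–(15,13): clear
  midpoint (16,7) outside
  → clear
Obstacle 4 [(0,16) (10,13) (10,18) (9,24) (0,23)]:
  edge (0,16)–(10,13): clear
  edge (10,13)–(10,18): clear
  edge (10,18)–(9,24): clear
  edge (9,24)–(0,23): clear
  edge (0,23)–(0,16): clear
  midpoint (16,7) outside
  → clear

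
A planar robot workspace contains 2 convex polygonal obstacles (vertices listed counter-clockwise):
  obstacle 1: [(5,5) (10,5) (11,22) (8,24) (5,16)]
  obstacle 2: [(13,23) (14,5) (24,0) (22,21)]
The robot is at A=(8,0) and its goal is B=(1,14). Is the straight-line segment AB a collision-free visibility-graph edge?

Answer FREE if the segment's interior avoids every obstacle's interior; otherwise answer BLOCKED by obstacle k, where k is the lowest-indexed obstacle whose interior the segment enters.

Obstacle 1 [(5,5) (10,5) (11,22) (8,24) (5,16)]:
  edge (5,5)–(10,5): crosses AB
  edge (10,5)–(11,22): clear
  edge (11,22)–(8,24): clear
  edge (8,24)–(5,16): clear
  edge (5,16)–(5,5): crosses AB
  → BLOCKED
Obstacle 2 [(13,23) (14,5) (24,0) (22,21)]:
  edge (13,23)–(14,5): clear
  edge (14,5)–(24,0): clear
  edge (24,0)–(22,21): clear
  edge (22,21)–(13,23): clear
  midpoint (9/2,7) outside
  → clear

BLOCKED by obstacle 1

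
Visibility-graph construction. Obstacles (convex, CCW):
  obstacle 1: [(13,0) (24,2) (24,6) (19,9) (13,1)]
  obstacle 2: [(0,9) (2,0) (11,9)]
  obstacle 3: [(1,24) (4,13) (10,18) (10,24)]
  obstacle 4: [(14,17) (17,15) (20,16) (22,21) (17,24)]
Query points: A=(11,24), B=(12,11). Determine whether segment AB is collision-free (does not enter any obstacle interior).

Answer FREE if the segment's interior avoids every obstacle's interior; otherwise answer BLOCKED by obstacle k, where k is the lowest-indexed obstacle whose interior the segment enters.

FREE

Obstacle 1 [(13,0) (24,2) (24,6) (19,9) (13,1)]:
  edge (13,0)–(24,2): clear
  edge (24,2)–(24,6): clear
  edge (24,6)–(19,9): clear
  edge (19,9)–(13,1): clear
  edge (13,1)–(13,0): clear
  midpoint (23/2,35/2) outside
  → clear
Obstacle 2 [(0,9) (2,0) (11,9)]:
  edge (0,9)–(2,0): clear
  edge (2,0)–(11,9): clear
  edge (11,9)–(0,9): clear
  midpoint (23/2,35/2) outside
  → clear
Obstacle 3 [(1,24) (4,13) (10,18) (10,24)]:
  edge (1,24)–(4,13): clear
  edge (4,13)–(10,18): clear
  edge (10,18)–(10,24): clear
  edge (10,24)–(1,24): clear
  midpoint (23/2,35/2) outside
  → clear
Obstacle 4 [(14,17) (17,15) (20,16) (22,21) (17,24)]:
  edge (14,17)–(17,15): clear
  edge (17,15)–(20,16): clear
  edge (20,16)–(22,21): clear
  edge (22,21)–(17,24): clear
  edge (17,24)–(14,17): clear
  midpoint (23/2,35/2) outside
  → clear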